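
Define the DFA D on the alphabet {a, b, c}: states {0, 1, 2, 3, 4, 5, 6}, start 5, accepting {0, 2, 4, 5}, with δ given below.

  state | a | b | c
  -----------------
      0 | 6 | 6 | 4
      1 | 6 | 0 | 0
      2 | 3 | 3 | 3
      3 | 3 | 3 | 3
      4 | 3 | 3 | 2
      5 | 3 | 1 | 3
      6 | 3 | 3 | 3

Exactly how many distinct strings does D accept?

The useful subgraph on states {0, 1, 2, 4, 5} is acyclic, so L(D) is finite; the longest accepting path visits 5 useful states, giving maximum string length 4.
Counting accepting paths from 5 by length: 1 of length 0, 2 of length 2, 2 of length 3, 2 of length 4. Total 7.

7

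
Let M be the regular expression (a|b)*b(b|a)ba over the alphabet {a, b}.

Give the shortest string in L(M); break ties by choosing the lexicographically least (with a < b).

By inspection of the expression, no string of length less than 4 matches, and baba is the lexicographically first match of length 4.

baba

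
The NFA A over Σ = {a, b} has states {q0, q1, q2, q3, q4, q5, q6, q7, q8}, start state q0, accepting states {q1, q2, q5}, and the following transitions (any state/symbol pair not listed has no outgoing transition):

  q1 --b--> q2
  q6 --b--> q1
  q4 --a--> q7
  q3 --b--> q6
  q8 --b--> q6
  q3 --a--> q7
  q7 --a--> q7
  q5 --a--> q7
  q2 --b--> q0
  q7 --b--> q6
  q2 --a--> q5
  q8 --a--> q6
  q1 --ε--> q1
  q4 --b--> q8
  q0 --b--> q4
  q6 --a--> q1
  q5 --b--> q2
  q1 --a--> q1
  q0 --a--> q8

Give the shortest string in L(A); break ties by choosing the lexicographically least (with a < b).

aaa

A breadth-first search from q0 reaches an accepting state first via the path q0 → q8 → q6 → q1 on input aaa.
No string of length < 3 is accepted (BFS exhausts all shorter strings without reaching an accepting state), and aaa is the lexicographically least accepting string of length 3.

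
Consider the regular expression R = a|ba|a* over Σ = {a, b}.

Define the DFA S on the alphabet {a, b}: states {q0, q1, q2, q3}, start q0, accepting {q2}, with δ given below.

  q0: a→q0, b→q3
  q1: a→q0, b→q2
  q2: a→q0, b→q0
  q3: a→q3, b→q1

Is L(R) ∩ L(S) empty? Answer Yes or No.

Yes

Converting the expression R to a DFA (subset construction, then merging equivalent states) gives the minimal DFA with states {r0, r1, r2, r3, r4}, start state r0, accepting states {r0, r1, r4} and transitions r0: a→r1, b→r2; r1: a→r1, b→r3; r2: a→r4, b→r3; r3: a→r3, b→r3; r4: a→r3, b→r3.
Exploring the product automaton R × S from the start pair (r0, q0), following both machines on each input symbol, reaches 8 state pairs: (r0, q0), (r1, q0), (r2, q3), (r3, q3), (r4, q3), (r3, q1), (r3, q0), (r3, q2).
R accepts in {r0, r1, r4} and S accepts in {q2}; no reachable pair has both components accepting, so no string drives both machines to acceptance simultaneously and L(R) ∩ L(S) = ∅.
So no string is accepted by both, and the intersection is empty.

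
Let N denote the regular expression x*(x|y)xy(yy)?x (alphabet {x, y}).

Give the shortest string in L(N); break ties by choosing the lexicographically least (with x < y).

By inspection of the expression, no string of length less than 4 matches, and xxyx is the lexicographically first match of length 4.

xxyx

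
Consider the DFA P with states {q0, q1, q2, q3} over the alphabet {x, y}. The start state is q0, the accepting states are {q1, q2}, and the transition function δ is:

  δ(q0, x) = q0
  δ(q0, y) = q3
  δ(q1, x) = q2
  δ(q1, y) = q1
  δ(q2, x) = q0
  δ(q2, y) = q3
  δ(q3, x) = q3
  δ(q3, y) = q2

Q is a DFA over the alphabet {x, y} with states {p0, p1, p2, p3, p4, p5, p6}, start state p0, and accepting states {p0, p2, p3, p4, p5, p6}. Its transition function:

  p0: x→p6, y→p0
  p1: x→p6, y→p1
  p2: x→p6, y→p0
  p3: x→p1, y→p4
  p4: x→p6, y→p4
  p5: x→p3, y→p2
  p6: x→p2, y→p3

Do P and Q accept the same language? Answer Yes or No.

No

The string xyxy is accepted by P but rejected by Q.
So L(P) ≠ L(Q).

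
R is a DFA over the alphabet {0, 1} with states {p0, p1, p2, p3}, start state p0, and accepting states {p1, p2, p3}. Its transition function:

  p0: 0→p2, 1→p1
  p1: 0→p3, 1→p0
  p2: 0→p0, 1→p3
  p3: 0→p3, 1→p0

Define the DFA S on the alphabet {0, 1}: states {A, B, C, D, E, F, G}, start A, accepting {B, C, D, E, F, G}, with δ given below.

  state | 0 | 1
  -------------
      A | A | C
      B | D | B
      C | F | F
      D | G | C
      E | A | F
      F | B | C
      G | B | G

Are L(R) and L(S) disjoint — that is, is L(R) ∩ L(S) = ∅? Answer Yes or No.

No

The string 1 is accepted by both R and S.
Hence L(R) ∩ L(S) ≠ ∅.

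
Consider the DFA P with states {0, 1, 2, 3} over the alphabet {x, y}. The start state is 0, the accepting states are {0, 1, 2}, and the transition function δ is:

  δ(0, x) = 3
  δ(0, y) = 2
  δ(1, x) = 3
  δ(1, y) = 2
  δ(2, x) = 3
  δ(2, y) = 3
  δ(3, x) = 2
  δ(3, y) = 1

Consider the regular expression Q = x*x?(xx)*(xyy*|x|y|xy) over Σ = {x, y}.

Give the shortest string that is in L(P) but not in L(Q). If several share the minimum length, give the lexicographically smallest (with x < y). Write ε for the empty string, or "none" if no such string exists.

ε

The empty string ε is accepted by P but not by Q.
Since ε is the unique shortest string, it is the required witness.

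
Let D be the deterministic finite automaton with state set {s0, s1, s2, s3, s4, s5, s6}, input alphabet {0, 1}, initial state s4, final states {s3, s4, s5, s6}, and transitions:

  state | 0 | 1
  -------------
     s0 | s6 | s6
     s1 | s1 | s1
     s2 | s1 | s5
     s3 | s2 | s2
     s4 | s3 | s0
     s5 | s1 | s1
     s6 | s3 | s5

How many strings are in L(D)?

The useful subgraph on states {s0, s2, s3, s4, s5, s6} is acyclic, so L(D) is finite; the longest accepting path visits 6 useful states, giving maximum string length 5.
Counting accepting paths from s4 by length: 1 of length 0, 1 of length 1, 2 of length 2, 6 of length 3, 4 of length 5. Total 14.

14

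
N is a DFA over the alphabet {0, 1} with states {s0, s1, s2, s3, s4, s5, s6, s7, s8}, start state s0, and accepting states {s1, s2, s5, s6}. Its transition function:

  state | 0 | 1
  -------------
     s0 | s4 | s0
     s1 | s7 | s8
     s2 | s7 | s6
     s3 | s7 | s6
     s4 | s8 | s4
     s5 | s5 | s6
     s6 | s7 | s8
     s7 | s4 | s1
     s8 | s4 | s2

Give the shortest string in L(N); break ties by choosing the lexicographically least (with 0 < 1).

001

A breadth-first search from s0 reaches an accepting state first via the path s0 → s4 → s8 → s2 on input 001.
No string of length < 3 is accepted (BFS exhausts all shorter strings without reaching an accepting state), and 001 is the lexicographically least accepting string of length 3.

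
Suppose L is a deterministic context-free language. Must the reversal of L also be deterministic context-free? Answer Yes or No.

No

L = {c bⁿaⁿ : n≥0} ∪ {d b²ⁿaⁿ : n≥0} is a DCFL: the first symbol tells a deterministic PDA whether to pop one or two b's per a. Its reversal Lᴿ = {aⁿbⁿ c : n≥0} ∪ {aⁿb²ⁿ d : n≥0} is not. DCFLs are closed under right quotient by regular languages, and Lᴿ/{c, d} = {aⁿbⁿ : n≥0} ∪ {aⁿb²ⁿ : n≥0} — the standard context-free language accepted by no deterministic PDA (intuitively the machine would have to commit to a b-to-a ratio before the distinguishing marker arrives; formally, a DPDA for it would have a single run on aⁿb²ⁿ, accepting after the prefix aⁿbⁿ and accepting again after n more b's; an ordinary PDA that simulates it on a's and b's and, at any moment when it is accepting, may switch to reading only a fresh letter e while feeding each e to the simulation as a b, would accept aⁱbʲeᵏ (k≥1) exactly when both aⁱbʲ and aⁱbʲ⁺ᵏ are in the language, i.e. its language intersected with the regular set a*b*e⁺ would be exactly {aⁿbⁿeⁿ : n≥1} — impossible, since context-free languages are closed under intersection with regular sets and {aⁿbⁿeⁿ} is not context-free). So Lᴿ cannot be a DCFL.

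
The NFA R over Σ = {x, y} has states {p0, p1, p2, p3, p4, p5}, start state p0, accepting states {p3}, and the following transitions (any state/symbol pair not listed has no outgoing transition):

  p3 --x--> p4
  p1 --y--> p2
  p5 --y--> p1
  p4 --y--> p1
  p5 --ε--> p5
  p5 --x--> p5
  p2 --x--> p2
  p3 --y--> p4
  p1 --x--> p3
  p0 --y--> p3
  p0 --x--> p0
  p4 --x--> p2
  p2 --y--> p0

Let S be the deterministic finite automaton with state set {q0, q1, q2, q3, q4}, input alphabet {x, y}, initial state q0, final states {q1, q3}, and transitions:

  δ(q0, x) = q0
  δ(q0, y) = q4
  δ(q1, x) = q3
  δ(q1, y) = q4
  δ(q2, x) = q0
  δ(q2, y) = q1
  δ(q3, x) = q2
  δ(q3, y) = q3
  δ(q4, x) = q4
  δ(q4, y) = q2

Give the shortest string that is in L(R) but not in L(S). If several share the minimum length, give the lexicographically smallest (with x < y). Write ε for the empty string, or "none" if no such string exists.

y

The string y is accepted by R but not by S.
No shorter string lies in the difference, and y is the lexicographically first length-1 string in L(R) \ L(S).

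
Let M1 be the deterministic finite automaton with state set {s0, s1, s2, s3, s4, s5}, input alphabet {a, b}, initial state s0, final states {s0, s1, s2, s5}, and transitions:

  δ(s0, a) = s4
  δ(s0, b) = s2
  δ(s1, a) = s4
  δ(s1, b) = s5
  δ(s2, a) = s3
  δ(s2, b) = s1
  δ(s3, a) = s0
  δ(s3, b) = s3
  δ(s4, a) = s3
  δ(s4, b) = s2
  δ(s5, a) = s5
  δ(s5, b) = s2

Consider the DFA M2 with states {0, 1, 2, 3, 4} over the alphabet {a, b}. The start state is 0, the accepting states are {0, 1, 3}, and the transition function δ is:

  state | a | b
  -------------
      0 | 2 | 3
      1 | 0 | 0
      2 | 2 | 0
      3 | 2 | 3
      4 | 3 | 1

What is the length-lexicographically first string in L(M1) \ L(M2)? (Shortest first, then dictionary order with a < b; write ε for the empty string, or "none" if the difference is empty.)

aaa

The string aaa is accepted by M1 but not by M2.
No shorter string lies in the difference, and aaa is the lexicographically first length-3 string in L(M1) \ L(M2).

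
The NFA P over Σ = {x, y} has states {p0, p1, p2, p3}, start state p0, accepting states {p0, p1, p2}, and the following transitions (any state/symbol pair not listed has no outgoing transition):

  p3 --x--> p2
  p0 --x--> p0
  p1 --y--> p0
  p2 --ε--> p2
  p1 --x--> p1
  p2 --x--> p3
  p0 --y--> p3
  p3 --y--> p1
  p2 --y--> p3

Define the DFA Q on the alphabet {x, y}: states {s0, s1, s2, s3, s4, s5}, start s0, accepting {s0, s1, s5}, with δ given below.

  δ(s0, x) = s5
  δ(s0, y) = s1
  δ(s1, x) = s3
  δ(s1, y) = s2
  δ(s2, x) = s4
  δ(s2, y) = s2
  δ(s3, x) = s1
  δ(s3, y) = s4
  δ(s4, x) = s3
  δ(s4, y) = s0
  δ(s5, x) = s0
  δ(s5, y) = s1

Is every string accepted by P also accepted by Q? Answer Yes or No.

The string yx is in L(P) but not in L(Q).
So L(P) ⊄ L(Q).

No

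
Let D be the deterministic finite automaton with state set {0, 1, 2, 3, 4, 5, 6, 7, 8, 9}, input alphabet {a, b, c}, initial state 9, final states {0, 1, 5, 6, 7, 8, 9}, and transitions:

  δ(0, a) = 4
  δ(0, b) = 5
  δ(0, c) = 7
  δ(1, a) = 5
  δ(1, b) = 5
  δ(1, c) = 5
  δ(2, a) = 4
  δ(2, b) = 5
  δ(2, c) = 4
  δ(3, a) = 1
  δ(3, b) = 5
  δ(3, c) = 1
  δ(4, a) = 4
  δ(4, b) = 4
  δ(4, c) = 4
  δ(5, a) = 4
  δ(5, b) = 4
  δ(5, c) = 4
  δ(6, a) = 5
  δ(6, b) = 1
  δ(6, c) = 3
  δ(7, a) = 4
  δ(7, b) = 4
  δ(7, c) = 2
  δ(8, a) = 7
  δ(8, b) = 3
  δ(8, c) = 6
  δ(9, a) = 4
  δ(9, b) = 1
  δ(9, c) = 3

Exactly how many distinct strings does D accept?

14

The useful subgraph on states {1, 3, 5, 9} is acyclic, so L(D) is finite; the longest accepting path visits 4 useful states, giving maximum string length 3.
Counting accepting paths from 9 by length: 1 of length 0, 1 of length 1, 6 of length 2, 6 of length 3. Total 14.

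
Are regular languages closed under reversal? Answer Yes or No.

Reverse every transition of an NFA for L, make the old start state the unique accepting state, and add a fresh start state with ε-moves to the old accepting states; this NFA accepts Lᴿ.
So the regular languages are closed under reversal.

Yes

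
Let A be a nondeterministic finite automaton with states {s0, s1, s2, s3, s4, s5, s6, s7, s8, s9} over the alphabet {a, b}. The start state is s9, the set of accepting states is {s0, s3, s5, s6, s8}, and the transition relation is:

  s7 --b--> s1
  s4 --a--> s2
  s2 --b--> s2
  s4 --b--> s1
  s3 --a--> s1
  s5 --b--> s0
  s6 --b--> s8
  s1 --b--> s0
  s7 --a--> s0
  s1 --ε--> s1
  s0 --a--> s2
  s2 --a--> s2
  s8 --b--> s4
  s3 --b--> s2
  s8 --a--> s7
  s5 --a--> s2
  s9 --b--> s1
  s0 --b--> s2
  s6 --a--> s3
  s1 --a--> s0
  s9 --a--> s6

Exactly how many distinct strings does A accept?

12

The useful subgraph on states {s0, s1, s3, s4, s6, s7, s8, s9} is acyclic, so L(A) is finite; the longest accepting path visits 6 useful states, giving maximum string length 5.
Counting accepting paths from s9 by length: 1 of length 1, 4 of length 2, 3 of length 4, 4 of length 5. Total 12.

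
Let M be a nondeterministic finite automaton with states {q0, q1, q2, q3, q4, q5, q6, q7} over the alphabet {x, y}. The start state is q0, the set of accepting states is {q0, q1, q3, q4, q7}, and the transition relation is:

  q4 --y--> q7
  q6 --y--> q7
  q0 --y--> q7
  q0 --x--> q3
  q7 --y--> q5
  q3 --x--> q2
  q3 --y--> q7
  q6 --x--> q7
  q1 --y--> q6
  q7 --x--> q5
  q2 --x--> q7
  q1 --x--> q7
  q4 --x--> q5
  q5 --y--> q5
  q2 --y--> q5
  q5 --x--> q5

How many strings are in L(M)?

5

The useful subgraph on states {q0, q2, q3, q7} is acyclic, so L(M) is finite; the longest accepting path visits 4 useful states, giving maximum string length 3.
Counting accepting paths from q0 by length: 1 of length 0, 2 of length 1, 1 of length 2, 1 of length 3. Total 5.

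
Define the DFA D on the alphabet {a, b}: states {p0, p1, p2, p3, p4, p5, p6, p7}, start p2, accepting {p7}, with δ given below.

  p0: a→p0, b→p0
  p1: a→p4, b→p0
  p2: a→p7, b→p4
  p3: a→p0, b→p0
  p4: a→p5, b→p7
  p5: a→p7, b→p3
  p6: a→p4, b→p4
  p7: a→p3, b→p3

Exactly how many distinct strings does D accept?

3

The useful subgraph on states {p2, p4, p5, p7} is acyclic, so L(D) is finite; the longest accepting path visits 4 useful states, giving maximum string length 3.
Counting accepting paths from p2 by length: 1 of length 1, 1 of length 2, 1 of length 3. Total 3.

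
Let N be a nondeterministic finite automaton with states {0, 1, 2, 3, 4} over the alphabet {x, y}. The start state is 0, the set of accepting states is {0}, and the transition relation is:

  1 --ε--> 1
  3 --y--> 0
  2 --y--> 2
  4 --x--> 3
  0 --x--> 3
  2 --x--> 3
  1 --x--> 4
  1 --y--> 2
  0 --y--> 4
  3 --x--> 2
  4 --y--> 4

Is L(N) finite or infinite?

State 0 is reachable from the start and can reach an accepting state, and it lies on the cycle 0 → 3 → 0.
Traversing that cycle any number of times yields accepted strings of unbounded length, so the language is infinite.

infinite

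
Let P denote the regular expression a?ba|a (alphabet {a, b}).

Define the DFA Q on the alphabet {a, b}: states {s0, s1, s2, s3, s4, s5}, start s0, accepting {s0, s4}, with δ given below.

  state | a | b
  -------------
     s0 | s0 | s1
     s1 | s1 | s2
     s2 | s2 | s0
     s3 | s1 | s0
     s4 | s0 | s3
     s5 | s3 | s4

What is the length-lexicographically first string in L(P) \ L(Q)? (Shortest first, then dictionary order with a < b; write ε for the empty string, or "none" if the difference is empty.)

ba

The string ba is accepted by P but not by Q.
No shorter string lies in the difference, and ba is the lexicographically first length-2 string in L(P) \ L(Q).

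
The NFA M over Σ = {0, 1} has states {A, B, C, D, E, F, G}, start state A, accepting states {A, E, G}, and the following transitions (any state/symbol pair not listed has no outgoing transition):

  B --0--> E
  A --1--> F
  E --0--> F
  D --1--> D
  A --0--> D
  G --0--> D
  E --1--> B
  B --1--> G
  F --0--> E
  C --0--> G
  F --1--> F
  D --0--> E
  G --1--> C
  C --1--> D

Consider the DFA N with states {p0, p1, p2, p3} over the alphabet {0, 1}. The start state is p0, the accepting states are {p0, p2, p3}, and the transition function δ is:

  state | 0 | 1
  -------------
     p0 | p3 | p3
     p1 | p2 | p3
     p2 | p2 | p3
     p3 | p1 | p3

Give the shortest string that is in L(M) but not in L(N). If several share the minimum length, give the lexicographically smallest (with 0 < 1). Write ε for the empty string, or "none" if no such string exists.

The string 00 is accepted by M but not by N.
No shorter string lies in the difference, and 00 is the lexicographically first length-2 string in L(M) \ L(N).

00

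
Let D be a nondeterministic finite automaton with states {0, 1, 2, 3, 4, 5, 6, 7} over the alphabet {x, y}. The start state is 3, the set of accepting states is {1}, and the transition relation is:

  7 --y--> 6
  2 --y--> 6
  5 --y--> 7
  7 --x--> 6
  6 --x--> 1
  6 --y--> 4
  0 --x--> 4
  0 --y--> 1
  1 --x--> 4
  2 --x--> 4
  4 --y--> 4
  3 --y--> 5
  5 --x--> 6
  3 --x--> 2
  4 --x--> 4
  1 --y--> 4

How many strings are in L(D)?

The useful subgraph on states {1, 2, 3, 5, 6, 7} is acyclic, so L(D) is finite; the longest accepting path visits 5 useful states, giving maximum string length 4.
Counting accepting paths from 3 by length: 2 of length 3, 2 of length 4. Total 4.

4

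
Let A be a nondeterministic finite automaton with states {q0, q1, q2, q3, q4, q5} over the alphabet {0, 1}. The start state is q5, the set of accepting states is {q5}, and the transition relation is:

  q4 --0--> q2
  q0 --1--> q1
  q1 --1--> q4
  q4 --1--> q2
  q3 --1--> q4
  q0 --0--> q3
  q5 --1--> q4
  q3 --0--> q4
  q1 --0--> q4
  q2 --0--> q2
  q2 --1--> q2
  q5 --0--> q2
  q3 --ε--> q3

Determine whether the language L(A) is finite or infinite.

The useful states (reachable from q5 and able to reach an accepting state) are {q5}.
Restricted to these states the transition graph has no cycle, so every accepting path has bounded length and L is finite.

finite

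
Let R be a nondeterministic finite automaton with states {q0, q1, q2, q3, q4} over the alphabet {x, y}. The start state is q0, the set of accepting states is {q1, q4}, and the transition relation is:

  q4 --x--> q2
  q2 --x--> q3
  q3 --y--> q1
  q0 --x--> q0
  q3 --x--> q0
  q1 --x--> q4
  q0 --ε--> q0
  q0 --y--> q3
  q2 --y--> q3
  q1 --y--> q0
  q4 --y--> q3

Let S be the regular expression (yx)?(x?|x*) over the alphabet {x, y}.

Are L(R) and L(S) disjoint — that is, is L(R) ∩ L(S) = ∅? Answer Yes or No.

Converting the expression S to a DFA (subset construction, then merging equivalent states) gives the minimal DFA with states {s0, s1, s2, s3}, start state s0, accepting states {s0, s1} and transitions s0: x→s1, y→s2; s1: x→s1, y→s3; s2: x→s1, y→s3; s3: x→s3, y→s3.
Exploring the product automaton R × S from the start pair (q0, s0), following both machines on each input symbol, reaches 8 state pairs: (q0, s0), (q0, s1), (q3, s2), (q3, s3), (q1, s3), (q0, s3), (q4, s3), (q2, s3).
R accepts in {q1, q4} and S accepts in {s0, s1}; no reachable pair has both components accepting, so no string drives both machines to acceptance simultaneously and L(R) ∩ L(S) = ∅.
So no string is accepted by both, and the intersection is empty.

Yes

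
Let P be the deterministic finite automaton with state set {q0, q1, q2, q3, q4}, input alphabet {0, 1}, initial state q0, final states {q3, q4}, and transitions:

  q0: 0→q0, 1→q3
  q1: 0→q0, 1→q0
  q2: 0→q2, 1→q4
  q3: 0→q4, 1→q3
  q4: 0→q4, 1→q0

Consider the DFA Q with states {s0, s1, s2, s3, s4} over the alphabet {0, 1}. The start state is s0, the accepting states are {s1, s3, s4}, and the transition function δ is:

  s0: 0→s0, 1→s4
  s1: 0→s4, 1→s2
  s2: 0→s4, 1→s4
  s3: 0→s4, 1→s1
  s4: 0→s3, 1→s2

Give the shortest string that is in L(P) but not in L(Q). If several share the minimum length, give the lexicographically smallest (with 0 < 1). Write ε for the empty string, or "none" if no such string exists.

The string 11 is accepted by P but not by Q.
No shorter string lies in the difference, and 11 is the lexicographically first length-2 string in L(P) \ L(Q).

11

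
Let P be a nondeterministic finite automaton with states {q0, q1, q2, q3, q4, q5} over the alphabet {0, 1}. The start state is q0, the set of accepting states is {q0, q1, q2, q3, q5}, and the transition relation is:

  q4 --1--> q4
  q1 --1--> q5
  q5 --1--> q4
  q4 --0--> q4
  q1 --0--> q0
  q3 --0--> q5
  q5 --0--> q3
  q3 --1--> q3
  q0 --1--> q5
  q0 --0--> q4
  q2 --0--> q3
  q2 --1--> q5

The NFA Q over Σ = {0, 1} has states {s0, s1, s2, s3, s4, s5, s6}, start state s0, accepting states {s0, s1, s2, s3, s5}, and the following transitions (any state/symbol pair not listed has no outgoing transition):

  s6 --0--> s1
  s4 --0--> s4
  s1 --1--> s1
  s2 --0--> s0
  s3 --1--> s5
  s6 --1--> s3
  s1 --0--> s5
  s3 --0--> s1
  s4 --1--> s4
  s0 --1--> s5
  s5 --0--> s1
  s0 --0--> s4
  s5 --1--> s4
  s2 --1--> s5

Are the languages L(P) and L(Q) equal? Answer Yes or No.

Exploring the product automaton P × Q from the start pair (q0, s0), following both machines on each input symbol, reaches 4 state pairs: (q0, s0), (q4, s4), (q5, s5), (q3, s1).
P accepts in {q0, q1, q2, q3, q5} and Q accepts in {s0, s1, s2, s3, s5}. In every reachable pair the two components are either both accepting — (q0, s0), (q5, s5), (q3, s1) — or both non-accepting, so no string is accepted by exactly one of the machines: L(P) \ L(Q) and L(Q) \ L(P) are both empty.
Hence every string is accepted by P iff it is accepted by Q, and the two languages coincide.

Yes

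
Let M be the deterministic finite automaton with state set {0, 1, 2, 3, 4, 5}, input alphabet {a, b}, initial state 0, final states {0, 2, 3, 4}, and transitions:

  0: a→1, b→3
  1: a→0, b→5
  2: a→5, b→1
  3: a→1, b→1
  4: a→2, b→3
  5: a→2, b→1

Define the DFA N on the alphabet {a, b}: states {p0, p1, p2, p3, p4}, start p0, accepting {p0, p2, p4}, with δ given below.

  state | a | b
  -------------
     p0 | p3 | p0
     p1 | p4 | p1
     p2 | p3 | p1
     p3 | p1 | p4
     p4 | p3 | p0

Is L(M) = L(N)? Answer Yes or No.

The string aa is accepted by M but rejected by N.
So L(M) ≠ L(N).

No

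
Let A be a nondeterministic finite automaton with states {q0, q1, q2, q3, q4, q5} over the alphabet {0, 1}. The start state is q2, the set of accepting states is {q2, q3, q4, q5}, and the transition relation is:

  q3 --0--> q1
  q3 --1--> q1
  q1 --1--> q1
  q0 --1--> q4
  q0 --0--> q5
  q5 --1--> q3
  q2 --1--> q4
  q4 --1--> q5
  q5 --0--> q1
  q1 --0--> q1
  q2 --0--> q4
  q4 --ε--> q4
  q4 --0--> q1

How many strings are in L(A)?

The useful subgraph on states {q2, q3, q4, q5} is acyclic, so L(A) is finite; the longest accepting path visits 4 useful states, giving maximum string length 3.
Counting accepting paths from q2 by length: 1 of length 0, 2 of length 1, 2 of length 2, 2 of length 3. Total 7.

7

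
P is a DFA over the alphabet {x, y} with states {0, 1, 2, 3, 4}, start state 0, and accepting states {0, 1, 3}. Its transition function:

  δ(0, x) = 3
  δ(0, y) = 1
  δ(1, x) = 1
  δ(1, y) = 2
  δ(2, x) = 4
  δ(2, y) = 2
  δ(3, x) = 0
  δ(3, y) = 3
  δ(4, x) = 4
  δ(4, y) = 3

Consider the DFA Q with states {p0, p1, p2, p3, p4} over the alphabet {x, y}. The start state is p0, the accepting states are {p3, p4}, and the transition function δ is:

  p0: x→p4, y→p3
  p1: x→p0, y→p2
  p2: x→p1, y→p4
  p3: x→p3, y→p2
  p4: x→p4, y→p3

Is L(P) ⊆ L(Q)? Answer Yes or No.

No

The empty string ε is in L(P) but not in L(Q).
So L(P) ⊄ L(Q).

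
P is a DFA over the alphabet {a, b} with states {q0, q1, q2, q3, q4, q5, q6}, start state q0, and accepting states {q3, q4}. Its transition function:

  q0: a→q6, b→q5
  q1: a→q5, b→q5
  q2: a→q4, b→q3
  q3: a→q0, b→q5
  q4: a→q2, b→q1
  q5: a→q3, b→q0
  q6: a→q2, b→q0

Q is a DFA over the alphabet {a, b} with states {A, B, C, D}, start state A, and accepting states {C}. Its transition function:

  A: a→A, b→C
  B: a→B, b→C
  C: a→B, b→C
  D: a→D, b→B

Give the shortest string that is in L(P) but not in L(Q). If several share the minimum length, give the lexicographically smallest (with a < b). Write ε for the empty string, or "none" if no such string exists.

The string ba is accepted by P but not by Q.
No shorter string lies in the difference, and ba is the lexicographically first length-2 string in L(P) \ L(Q).

ba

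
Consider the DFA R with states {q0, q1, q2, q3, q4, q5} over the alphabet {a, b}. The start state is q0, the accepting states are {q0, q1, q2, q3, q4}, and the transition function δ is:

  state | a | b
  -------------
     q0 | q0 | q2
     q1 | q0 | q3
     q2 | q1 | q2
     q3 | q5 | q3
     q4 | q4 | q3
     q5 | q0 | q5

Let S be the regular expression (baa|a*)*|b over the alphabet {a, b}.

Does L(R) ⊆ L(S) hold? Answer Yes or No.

No

The string ab is in L(R) but not in L(S).
So L(R) ⊄ L(S).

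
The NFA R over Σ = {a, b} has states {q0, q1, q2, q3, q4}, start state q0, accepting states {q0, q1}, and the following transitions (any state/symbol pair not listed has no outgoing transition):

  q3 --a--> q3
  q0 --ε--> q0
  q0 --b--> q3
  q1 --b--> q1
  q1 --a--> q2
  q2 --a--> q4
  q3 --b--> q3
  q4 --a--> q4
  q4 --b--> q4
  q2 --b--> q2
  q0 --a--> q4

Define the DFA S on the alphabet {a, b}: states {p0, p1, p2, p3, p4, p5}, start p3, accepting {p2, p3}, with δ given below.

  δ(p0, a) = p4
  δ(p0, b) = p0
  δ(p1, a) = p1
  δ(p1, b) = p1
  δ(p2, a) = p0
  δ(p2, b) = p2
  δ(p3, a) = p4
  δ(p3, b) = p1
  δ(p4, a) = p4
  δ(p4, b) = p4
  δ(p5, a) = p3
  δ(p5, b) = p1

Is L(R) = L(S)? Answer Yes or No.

Yes

Exploring the product automaton R × S from the start pair (q0, p3), following both machines on each input symbol, reaches 3 state pairs: (q0, p3), (q4, p4), (q3, p1).
R accepts in {q0, q1} and S accepts in {p2, p3}. In every reachable pair the two components are either both accepting — (q0, p3) — or both non-accepting, so no string is accepted by exactly one of the machines: L(R) \ L(S) and L(S) \ L(R) are both empty.
Hence every string is accepted by R iff it is accepted by S, and the two languages coincide.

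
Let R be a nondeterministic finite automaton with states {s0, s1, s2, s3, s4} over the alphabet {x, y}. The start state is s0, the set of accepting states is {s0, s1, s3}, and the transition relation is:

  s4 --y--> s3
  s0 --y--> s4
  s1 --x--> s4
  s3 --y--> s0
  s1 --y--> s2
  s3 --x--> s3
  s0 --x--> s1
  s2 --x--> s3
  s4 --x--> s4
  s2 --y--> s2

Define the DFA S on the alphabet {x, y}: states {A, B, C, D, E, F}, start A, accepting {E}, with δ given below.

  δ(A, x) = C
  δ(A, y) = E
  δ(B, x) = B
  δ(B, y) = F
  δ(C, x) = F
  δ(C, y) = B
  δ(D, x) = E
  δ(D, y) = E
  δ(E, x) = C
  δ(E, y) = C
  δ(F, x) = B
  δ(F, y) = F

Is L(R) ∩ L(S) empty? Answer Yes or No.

Exploring the product automaton R × S from the start pair (s0, A), following both machines on each input symbol, reaches 14 state pairs: (s0, A), (s1, C), (s4, E), (s4, F), (s2, B), (s4, C), (s3, C), (s4, B), (s3, F), (s3, B), (s2, F), (s0, B), (s0, F), (s1, B).
R accepts in {s0, s1, s3} and S accepts in {E}; no reachable pair has both components accepting, so no string drives both machines to acceptance simultaneously and L(R) ∩ L(S) = ∅.
So no string is accepted by both, and the intersection is empty.

Yes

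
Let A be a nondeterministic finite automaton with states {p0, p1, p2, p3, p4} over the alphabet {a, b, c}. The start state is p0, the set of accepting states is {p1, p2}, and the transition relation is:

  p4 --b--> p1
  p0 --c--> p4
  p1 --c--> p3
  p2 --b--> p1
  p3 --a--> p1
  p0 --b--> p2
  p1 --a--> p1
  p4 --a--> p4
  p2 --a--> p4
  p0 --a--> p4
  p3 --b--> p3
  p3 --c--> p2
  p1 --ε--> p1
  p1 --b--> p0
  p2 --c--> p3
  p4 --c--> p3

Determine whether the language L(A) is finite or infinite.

State p0 is reachable from the start and can reach an accepting state, and it lies on the cycle p0 → p2 → p1 → p0.
Traversing that cycle any number of times yields accepted strings of unbounded length, so the language is infinite.

infinite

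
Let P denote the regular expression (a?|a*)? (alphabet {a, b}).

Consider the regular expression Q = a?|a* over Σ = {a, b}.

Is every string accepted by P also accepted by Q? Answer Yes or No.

Converting the expression P to a DFA (subset construction, then merging equivalent states) gives the minimal DFA with states {p0, p1}, start state p0, accepting states {p0} and transitions p0: a→p0, b→p1; p1: a→p1, b→p1.
Converting the expression Q to a DFA (subset construction, then merging equivalent states) gives the minimal DFA with states {q0, q1}, start state q0, accepting states {q0} and transitions q0: a→q0, b→q1; q1: a→q1, b→q1.
Exploring the product automaton P × Q from the start pair (p0, q0), following both machines on each input symbol, reaches 2 state pairs: (p0, q0), (p1, q1).
P accepts in {p0} and Q accepts in {q0}. The reachable pairs whose P-component is accepting are (p0, q0); in each of them the Q-component is accepting too, so the product for L(P) \ L(Q) (P-component accepting, Q-component rejecting) has no reachable accepting pair and the difference is empty.
Hence every string in L(P) is also in L(Q).

Yes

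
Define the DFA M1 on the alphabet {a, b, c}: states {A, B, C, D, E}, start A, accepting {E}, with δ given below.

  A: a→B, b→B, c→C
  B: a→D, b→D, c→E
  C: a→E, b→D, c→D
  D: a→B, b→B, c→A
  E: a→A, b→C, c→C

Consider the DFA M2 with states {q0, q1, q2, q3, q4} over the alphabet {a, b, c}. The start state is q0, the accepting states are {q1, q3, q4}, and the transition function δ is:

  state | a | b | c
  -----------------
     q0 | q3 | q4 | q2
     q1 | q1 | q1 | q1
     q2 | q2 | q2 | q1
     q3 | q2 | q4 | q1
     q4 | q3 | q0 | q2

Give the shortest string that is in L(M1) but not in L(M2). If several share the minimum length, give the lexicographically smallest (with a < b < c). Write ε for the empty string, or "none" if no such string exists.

The string bc is accepted by M1 but not by M2.
No shorter string lies in the difference, and bc is the lexicographically first length-2 string in L(M1) \ L(M2).

bc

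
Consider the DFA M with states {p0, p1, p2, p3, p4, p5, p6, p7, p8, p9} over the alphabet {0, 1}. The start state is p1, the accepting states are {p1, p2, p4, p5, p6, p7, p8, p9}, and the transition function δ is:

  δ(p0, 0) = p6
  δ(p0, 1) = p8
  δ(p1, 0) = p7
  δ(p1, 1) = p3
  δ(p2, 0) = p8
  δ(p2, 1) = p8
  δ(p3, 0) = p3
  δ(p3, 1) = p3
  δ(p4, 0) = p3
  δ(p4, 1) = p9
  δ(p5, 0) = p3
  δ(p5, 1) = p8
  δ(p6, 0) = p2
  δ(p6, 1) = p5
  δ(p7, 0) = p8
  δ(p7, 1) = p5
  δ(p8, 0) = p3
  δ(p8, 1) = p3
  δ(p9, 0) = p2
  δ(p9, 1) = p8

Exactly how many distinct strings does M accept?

5

The useful subgraph on states {p1, p5, p7, p8} is acyclic, so L(M) is finite; the longest accepting path visits 4 useful states, giving maximum string length 3.
Counting accepting paths from p1 by length: 1 of length 0, 1 of length 1, 2 of length 2, 1 of length 3. Total 5.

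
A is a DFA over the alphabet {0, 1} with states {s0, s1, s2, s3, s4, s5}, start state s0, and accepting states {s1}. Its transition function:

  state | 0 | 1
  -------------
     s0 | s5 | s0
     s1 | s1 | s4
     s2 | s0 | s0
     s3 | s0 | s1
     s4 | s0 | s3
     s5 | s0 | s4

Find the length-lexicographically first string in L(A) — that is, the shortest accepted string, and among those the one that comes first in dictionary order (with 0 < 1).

0111

A breadth-first search from s0 reaches an accepting state first via the path s0 → s5 → s4 → s3 → s1 on input 0111.
No string of length < 4 is accepted (BFS exhausts all shorter strings without reaching an accepting state), and 0111 is the lexicographically least accepting string of length 4.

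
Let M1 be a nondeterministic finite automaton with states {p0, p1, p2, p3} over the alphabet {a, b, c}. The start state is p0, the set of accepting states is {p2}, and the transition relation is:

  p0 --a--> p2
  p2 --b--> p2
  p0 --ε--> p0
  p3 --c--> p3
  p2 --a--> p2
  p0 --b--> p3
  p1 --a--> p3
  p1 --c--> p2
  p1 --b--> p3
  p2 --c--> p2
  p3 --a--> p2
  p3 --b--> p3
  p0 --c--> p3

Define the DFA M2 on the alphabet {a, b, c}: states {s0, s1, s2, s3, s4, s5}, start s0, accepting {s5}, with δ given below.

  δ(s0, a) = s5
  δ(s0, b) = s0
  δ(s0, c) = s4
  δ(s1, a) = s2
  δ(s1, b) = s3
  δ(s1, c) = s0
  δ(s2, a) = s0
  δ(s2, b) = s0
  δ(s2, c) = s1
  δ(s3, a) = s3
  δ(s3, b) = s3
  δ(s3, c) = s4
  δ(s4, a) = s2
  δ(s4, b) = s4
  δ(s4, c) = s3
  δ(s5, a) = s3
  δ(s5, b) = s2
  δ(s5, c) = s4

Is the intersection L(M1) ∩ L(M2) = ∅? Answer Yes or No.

The string a is accepted by both M1 and M2.
Hence L(M1) ∩ L(M2) ≠ ∅.

No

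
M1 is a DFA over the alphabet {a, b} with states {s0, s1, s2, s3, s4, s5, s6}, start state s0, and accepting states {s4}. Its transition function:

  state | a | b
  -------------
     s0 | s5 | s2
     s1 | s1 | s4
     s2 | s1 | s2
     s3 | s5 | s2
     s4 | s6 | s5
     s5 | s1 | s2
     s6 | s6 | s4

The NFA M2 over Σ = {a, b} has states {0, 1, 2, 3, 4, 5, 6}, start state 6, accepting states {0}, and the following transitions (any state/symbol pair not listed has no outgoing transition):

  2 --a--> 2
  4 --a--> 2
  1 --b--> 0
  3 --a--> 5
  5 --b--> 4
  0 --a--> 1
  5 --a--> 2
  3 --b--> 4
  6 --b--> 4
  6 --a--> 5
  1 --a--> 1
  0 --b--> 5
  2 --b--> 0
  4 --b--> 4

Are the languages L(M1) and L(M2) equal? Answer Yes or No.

Exploring the product automaton M1 × M2 from the start pair (s0, 6), following both machines on each input symbol, reaches 6 state pairs: (s0, 6), (s5, 5), (s2, 4), (s1, 2), (s4, 0), (s6, 1).
M1 accepts in {s4} and M2 accepts in {0}. In every reachable pair the two components are either both accepting — (s4, 0) — or both non-accepting, so no string is accepted by exactly one of the machines: L(M1) \ L(M2) and L(M2) \ L(M1) are both empty.
Hence every string is accepted by M1 iff it is accepted by M2, and the two languages coincide.

Yes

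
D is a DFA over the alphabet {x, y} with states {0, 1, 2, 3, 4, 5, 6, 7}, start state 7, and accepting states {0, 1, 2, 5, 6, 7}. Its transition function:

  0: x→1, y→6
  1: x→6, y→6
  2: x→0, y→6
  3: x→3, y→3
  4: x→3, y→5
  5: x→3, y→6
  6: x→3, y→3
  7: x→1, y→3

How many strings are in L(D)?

The useful subgraph on states {1, 6, 7} is acyclic, so L(D) is finite; the longest accepting path visits 3 useful states, giving maximum string length 2.
Counting accepting paths from 7 by length: 1 of length 0, 1 of length 1, 2 of length 2. Total 4.

4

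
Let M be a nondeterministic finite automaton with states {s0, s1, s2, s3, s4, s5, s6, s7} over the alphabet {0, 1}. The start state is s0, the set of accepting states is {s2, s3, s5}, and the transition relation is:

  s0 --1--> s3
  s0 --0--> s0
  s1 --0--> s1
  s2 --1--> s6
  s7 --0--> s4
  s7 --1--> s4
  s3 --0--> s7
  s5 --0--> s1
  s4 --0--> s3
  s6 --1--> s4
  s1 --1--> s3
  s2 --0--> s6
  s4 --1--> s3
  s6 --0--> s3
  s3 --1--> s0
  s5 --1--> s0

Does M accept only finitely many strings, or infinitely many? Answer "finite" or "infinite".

State s0 is reachable from the start and can reach an accepting state, and it lies on the cycle s0 → s0.
Traversing that cycle any number of times yields accepted strings of unbounded length, so the language is infinite.

infinite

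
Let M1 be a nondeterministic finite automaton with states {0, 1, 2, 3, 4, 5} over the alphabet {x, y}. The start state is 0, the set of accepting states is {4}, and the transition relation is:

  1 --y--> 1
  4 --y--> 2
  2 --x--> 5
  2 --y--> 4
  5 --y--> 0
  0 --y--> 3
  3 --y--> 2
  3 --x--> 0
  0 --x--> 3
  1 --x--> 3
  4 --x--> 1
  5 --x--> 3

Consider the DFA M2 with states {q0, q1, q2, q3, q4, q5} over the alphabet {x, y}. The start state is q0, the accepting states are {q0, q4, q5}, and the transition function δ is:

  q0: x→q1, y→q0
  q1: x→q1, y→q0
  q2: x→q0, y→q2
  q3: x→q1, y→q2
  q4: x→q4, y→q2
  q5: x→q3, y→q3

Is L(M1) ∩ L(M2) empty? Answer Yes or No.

No

The string xyy is accepted by both M1 and M2.
Hence L(M1) ∩ L(M2) ≠ ∅.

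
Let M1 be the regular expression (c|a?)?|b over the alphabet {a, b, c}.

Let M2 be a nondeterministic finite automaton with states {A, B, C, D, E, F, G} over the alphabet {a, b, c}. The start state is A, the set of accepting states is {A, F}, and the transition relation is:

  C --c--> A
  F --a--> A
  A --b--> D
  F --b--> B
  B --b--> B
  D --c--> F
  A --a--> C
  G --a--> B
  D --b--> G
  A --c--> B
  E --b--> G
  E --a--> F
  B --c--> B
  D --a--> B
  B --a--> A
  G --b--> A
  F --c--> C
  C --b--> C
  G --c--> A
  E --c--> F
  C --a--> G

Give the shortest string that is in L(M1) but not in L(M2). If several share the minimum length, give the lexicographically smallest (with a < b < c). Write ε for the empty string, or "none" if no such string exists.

The string a is accepted by M1 but not by M2.
No shorter string lies in the difference, and a is the lexicographically first length-1 string in L(M1) \ L(M2).

a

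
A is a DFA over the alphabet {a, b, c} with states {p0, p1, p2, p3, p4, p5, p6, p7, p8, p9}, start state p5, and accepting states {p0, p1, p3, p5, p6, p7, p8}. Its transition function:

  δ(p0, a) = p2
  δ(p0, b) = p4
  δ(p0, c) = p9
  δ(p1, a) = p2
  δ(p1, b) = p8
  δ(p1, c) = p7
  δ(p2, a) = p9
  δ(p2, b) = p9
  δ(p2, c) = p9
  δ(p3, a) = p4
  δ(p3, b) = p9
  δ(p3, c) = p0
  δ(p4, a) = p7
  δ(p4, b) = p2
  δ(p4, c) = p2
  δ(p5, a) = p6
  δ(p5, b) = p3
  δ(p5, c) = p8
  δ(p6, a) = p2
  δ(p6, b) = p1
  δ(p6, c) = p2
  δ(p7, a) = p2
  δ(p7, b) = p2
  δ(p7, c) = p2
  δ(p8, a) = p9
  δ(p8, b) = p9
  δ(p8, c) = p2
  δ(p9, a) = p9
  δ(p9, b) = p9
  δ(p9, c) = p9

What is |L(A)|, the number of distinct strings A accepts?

10

The useful subgraph on states {p0, p1, p3, p4, p5, p6, p7, p8} is acyclic, so L(A) is finite; the longest accepting path visits 5 useful states, giving maximum string length 4.
Counting accepting paths from p5 by length: 1 of length 0, 3 of length 1, 2 of length 2, 3 of length 3, 1 of length 4. Total 10.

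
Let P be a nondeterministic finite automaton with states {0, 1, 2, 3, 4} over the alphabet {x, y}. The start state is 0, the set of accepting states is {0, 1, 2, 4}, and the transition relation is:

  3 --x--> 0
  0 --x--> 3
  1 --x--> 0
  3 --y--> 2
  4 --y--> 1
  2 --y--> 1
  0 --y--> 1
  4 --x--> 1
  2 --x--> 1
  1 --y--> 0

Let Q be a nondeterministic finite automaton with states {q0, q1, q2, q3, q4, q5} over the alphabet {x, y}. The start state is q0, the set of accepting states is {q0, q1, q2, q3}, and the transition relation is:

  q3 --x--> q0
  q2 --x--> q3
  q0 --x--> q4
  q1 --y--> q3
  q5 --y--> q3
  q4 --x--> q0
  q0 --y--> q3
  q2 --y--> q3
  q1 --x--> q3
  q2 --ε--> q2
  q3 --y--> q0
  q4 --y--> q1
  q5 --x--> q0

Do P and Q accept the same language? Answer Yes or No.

Exploring the product automaton P × Q from the start pair (0, q0), following both machines on each input symbol, reaches 4 state pairs: (0, q0), (3, q4), (1, q3), (2, q1).
P accepts in {0, 1, 2, 4} and Q accepts in {q0, q1, q2, q3}. In every reachable pair the two components are either both accepting — (0, q0), (1, q3), (2, q1) — or both non-accepting, so no string is accepted by exactly one of the machines: L(P) \ L(Q) and L(Q) \ L(P) are both empty.
Hence every string is accepted by P iff it is accepted by Q, and the two languages coincide.

Yes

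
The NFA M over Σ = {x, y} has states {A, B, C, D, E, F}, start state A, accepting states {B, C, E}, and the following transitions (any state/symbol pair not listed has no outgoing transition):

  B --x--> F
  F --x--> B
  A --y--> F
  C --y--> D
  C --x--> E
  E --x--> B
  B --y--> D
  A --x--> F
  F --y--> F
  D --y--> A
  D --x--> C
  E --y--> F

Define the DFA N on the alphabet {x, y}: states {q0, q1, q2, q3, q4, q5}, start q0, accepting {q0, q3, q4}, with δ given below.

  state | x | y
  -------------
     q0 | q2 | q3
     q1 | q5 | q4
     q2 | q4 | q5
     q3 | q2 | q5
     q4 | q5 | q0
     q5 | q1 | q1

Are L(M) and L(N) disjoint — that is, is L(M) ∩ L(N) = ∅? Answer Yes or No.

No

The string xx is accepted by both M and N.
Hence L(M) ∩ L(N) ≠ ∅.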